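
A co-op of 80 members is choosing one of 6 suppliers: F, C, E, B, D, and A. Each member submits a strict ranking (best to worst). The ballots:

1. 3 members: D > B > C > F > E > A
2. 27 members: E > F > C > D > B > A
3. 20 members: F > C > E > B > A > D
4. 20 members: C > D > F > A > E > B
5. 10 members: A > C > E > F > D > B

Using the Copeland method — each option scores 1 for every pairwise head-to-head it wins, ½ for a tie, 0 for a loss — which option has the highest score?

F: beats C, E, B, D, and A → score 5.
C: beats E, B, D, and A; loses to F → score 4.
E: beats B, D, and A; loses to F and C → score 3.
B: beats A; loses to F, C, E, and D → score 1.
D: beats B and A; loses to F, C, and E → score 2.
A: loses to F, C, E, B, and D → score 0.
F has the best pairwise record.

F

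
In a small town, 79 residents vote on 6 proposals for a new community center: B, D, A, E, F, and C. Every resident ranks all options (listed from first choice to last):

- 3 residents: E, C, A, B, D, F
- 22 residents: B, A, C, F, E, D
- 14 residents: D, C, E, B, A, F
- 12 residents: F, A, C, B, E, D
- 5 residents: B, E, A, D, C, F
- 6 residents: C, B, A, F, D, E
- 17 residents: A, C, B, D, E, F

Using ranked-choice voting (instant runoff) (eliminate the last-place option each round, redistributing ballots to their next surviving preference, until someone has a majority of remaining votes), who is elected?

Round 1: B 27, D 14, A 17, E 3, F 12, C 6. Eliminate E.
Round 2: B 27, D 14, A 17, F 12, C 9. Eliminate C.
Round 3: B 33, D 14, A 20, F 12. Eliminate F.
Round 4: B 33, D 14, A 32. Eliminate D.
Round 5: B 47, A 32. B has a majority.

B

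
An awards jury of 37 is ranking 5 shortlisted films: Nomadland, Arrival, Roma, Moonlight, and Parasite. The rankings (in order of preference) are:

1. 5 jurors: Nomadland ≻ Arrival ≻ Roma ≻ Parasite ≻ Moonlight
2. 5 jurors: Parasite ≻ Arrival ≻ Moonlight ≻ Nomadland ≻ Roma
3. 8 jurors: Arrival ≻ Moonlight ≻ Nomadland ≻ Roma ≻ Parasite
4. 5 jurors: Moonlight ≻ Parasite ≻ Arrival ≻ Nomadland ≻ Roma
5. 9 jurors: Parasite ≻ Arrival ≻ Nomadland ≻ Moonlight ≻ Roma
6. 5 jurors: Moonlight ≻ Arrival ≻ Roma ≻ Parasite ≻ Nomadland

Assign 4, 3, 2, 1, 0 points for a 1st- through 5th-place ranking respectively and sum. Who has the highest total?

Arrival

Nomadland: 5·4 + 5·1 + 8·2 + 5·1 + 9·2 + 5·0 = 64
Arrival: 5·3 + 5·3 + 8·4 + 5·2 + 9·3 + 5·3 = 114
Roma: 5·2 + 5·0 + 8·1 + 5·0 + 9·0 + 5·2 = 28
Moonlight: 5·0 + 5·2 + 8·3 + 5·4 + 9·1 + 5·4 = 83
Parasite: 5·1 + 5·4 + 8·0 + 5·3 + 9·4 + 5·1 = 81
Arrival has the highest Borda score (114).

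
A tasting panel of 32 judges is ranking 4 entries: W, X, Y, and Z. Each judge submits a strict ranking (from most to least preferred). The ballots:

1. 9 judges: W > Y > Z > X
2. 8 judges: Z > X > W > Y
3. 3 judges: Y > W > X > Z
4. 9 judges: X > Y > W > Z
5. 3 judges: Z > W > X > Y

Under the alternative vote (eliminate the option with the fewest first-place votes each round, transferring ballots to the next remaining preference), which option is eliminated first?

Y

Round 1: W 9, X 9, Y 3, Z 11. Eliminate Y.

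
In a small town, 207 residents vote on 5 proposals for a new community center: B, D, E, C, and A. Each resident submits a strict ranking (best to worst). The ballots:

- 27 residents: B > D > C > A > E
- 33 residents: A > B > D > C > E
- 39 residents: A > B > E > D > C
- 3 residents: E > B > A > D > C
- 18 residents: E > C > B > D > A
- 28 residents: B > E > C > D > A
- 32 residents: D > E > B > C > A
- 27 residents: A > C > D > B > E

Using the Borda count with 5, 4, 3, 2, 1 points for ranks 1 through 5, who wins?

B

B: 27·5 + 33·4 + 39·4 + 3·4 + 18·3 + 28·5 + 32·3 + 27·2 = 779
D: 27·4 + 33·3 + 39·2 + 3·2 + 18·2 + 28·2 + 32·5 + 27·3 = 624
E: 27·1 + 33·1 + 39·3 + 3·5 + 18·5 + 28·4 + 32·4 + 27·1 = 549
C: 27·3 + 33·2 + 39·1 + 3·1 + 18·4 + 28·3 + 32·2 + 27·4 = 517
A: 27·2 + 33·5 + 39·5 + 3·3 + 18·1 + 28·1 + 32·1 + 27·5 = 636
B has the highest Borda score (779).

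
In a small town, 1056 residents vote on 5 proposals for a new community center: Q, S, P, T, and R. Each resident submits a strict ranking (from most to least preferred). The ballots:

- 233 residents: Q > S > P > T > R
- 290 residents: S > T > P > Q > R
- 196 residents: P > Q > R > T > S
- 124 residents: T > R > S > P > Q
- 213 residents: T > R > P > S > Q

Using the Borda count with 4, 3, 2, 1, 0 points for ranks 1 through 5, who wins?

Q: 233·4 + 290·1 + 196·3 + 124·0 + 213·0 = 1810
S: 233·3 + 290·4 + 196·0 + 124·2 + 213·1 = 2320
P: 233·2 + 290·2 + 196·4 + 124·1 + 213·2 = 2380
T: 233·1 + 290·3 + 196·1 + 124·4 + 213·4 = 2647
R: 233·0 + 290·0 + 196·2 + 124·3 + 213·3 = 1403
T has the highest Borda score (2647).

T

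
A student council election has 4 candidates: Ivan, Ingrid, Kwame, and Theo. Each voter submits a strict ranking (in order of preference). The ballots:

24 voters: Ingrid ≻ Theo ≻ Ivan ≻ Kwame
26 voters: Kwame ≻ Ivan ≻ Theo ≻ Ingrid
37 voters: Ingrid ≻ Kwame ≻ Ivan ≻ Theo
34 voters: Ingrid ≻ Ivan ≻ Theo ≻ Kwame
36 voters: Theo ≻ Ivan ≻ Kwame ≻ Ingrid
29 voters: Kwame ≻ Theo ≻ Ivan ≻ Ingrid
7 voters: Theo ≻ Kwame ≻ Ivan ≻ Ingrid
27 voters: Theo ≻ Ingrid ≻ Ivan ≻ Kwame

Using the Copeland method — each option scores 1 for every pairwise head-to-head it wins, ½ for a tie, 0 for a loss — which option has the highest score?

Ivan: beats Kwame; loses to Ingrid and Theo → score 1.
Ingrid: beats Ivan and Kwame; loses to Theo → score 2.
Kwame: loses to Ivan, Ingrid, and Theo → score 0.
Theo: beats Ivan, Ingrid, and Kwame → score 3.
Theo has the best pairwise record.

Theo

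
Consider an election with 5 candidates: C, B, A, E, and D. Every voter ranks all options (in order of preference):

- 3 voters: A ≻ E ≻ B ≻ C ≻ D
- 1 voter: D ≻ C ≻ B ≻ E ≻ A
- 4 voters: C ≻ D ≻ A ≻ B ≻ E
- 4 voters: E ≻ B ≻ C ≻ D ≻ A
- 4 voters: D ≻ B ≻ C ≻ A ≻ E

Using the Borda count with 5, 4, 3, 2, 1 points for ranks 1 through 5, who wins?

C

C: 3·2 + 1·4 + 4·5 + 4·3 + 4·3 = 54
B: 3·3 + 1·3 + 4·2 + 4·4 + 4·4 = 52
A: 3·5 + 1·1 + 4·3 + 4·1 + 4·2 = 40
E: 3·4 + 1·2 + 4·1 + 4·5 + 4·1 = 42
D: 3·1 + 1·5 + 4·4 + 4·2 + 4·5 = 52
C has the highest Borda score (54).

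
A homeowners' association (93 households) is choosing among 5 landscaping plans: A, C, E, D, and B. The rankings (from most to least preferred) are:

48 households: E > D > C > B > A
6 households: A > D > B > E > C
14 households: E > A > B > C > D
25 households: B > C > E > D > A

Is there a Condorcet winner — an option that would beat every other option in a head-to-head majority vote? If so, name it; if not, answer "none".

E

E vs A: 87–6 for E.
E vs C: 68–25 for E.
E vs D: 87–6 for E.
E vs B: 62–31 for E.
E beats every other option head-to-head.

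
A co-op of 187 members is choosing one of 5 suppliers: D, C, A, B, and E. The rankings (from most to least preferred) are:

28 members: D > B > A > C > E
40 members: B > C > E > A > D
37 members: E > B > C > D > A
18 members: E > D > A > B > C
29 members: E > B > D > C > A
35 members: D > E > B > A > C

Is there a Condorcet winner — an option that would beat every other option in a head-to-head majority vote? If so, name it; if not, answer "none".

E vs D: 124–63 for E.
E vs C: 119–68 for E.
E vs A: 159–28 for E.
E vs B: 119–68 for E.
E beats every other option head-to-head.

E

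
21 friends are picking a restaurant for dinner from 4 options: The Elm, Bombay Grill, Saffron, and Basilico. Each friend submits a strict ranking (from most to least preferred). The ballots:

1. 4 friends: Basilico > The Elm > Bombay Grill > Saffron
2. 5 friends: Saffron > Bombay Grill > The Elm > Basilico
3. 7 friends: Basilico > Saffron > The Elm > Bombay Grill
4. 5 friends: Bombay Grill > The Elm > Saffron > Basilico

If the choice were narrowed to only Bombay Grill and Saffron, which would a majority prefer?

Saffron

Voters preferring Bombay Grill to Saffron: 9; preferring Saffron to Bombay Grill: 12.
Saffron wins the head-to-head.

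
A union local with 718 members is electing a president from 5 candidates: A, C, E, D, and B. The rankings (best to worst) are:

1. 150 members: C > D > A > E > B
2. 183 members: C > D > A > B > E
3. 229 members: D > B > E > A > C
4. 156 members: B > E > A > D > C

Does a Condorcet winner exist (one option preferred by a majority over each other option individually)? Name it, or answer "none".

D

D vs A: 562–156 for D.
D vs C: 385–333 for D.
D vs E: 562–156 for D.
D vs B: 562–156 for D.
D beats every other option head-to-head.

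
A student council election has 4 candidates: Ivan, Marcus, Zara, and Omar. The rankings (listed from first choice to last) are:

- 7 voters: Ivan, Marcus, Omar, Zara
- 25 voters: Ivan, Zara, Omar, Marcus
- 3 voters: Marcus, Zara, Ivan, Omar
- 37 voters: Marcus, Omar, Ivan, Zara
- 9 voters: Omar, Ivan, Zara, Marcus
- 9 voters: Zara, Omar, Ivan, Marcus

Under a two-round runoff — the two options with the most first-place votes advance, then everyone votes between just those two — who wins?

Ivan

Round 1 first-place votes: Ivan 32, Marcus 40, Zara 9, Omar 9.
Marcus and Ivan advance.
Runoff: Marcus is preferred to Ivan by 40 voters; Ivan by 50.
Ivan wins the runoff.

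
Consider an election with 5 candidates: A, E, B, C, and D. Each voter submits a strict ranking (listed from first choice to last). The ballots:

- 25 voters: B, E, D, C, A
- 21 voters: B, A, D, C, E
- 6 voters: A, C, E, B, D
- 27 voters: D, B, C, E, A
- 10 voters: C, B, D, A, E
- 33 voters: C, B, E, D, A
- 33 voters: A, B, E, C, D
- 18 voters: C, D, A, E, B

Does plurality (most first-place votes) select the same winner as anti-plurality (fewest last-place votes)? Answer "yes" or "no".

Plurality — first-place votes: A 39, E 0, B 46, C 61, D 27. Winner: C.
Anti-plurality — last-place votes: A 85, E 31, B 18, C 0, D 39. Winner: C.
The two methods agree.

yes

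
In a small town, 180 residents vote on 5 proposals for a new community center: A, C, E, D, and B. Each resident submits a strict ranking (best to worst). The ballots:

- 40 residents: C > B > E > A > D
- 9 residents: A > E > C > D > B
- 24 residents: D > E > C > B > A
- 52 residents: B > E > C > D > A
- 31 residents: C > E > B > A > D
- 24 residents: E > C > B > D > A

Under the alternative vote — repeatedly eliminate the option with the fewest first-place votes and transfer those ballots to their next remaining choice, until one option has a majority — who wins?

Round 1: A 9, C 71, E 24, D 24, B 52. Eliminate A.
Round 2: C 71, E 33, D 24, B 52. Eliminate D.
Round 3: C 71, E 57, B 52. Eliminate B.
Round 4: C 71, E 109. E has a majority.

E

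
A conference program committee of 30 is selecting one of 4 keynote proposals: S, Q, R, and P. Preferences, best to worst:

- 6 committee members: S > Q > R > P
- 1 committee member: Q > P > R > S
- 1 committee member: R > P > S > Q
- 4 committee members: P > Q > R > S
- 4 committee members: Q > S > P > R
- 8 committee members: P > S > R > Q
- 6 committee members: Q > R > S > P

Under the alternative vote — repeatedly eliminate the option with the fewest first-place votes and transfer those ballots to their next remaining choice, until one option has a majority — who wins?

Q

Round 1: S 6, Q 11, R 1, P 12. Eliminate R.
Round 2: S 6, Q 11, P 13. Eliminate S.
Round 3: Q 17, P 13. Q has a majority.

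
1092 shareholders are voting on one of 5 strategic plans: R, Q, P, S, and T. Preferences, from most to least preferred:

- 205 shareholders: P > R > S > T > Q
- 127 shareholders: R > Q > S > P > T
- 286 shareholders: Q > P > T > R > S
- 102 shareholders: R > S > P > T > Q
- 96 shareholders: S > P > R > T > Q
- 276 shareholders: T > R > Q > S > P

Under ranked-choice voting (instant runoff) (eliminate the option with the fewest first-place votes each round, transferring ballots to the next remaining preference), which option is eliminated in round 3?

T

Round 1: R 229, Q 286, P 205, S 96, T 276. Eliminate S.
Round 2: R 229, Q 286, P 301, T 276. Eliminate R.
Round 3: Q 413, P 403, T 276. Eliminate T.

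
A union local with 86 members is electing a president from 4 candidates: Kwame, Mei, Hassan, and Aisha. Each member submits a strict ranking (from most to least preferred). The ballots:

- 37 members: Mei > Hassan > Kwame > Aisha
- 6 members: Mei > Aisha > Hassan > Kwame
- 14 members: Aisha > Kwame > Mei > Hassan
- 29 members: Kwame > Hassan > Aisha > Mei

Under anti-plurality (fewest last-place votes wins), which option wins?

Last-place votes: Kwame 6, Mei 29, Hassan 14, Aisha 37.
Kwame is ranked last by the fewest voters, so Kwame wins.

Kwame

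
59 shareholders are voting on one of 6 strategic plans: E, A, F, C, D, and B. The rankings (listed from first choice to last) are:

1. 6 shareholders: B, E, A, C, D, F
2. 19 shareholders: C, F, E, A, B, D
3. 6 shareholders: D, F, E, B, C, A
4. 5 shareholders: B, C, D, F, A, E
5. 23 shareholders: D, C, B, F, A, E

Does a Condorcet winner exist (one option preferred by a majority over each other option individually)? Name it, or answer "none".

C

C vs E: 47–12 for C.
C vs A: 53–6 for C.
C vs F: 53–6 for C.
C vs D: 30–29 for C.
C vs B: 42–17 for C.
C beats every other option head-to-head.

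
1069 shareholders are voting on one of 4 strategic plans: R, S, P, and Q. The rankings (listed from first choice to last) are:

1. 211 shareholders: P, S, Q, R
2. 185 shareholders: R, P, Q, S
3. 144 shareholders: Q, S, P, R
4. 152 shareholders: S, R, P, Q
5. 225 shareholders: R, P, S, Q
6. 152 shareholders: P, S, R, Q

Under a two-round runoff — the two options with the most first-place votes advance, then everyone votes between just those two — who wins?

R

Round 1 first-place votes: R 410, S 152, P 363, Q 144.
R and P advance.
Runoff: R is preferred to P by 562 voters; P by 507.
R wins the runoff.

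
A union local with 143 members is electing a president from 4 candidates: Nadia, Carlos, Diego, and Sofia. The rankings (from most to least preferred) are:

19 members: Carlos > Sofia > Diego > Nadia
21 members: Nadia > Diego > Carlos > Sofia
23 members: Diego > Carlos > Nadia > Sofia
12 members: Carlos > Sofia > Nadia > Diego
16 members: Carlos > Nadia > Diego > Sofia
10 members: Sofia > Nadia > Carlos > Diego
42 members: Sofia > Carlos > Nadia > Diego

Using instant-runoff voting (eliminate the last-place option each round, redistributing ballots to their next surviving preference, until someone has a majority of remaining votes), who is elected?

Carlos

Round 1: Nadia 21, Carlos 47, Diego 23, Sofia 52. Eliminate Nadia.
Round 2: Carlos 47, Diego 44, Sofia 52. Eliminate Diego.
Round 3: Carlos 91, Sofia 52. Carlos has a majority.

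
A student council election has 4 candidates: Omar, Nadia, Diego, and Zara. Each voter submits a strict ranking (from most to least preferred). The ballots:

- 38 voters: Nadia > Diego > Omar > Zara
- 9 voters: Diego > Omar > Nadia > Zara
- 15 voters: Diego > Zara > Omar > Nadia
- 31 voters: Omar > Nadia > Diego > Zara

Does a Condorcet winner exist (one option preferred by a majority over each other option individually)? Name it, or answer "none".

none

Checking pairwise contests:
Diego beats Omar 62–31.
Omar beats Nadia 55–38.
Nadia beats Diego 69–24.
Omar beats Zara 78–15.
Every option loses at least one head-to-head, so there is no Condorcet winner.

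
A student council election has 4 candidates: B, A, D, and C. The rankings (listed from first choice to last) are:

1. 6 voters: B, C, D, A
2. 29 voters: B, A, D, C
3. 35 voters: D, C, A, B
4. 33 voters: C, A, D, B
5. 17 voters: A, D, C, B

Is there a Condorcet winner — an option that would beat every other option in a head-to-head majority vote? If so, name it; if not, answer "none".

Checking pairwise contests:
A beats B 85–35.
C beats A 74–46.
A beats D 79–41.
D beats C 81–39.
Every option loses at least one head-to-head, so there is no Condorcet winner.

none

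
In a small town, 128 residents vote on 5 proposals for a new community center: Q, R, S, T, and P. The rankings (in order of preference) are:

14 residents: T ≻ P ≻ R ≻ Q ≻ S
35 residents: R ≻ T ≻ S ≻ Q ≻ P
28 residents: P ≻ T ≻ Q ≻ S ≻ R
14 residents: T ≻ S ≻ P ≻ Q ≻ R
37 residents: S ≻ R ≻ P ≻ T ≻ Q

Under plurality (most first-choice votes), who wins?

S

First-place votes: Q 0, R 35, S 37, T 28, P 28.
S has the most first-place votes.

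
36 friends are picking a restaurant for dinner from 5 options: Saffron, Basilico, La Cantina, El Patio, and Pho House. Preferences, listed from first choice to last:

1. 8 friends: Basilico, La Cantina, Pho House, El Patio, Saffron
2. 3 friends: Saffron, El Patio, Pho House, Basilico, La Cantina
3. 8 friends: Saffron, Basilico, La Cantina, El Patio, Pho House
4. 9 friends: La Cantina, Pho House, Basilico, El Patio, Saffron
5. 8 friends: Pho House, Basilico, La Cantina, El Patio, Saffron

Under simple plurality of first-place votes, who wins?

Saffron

First-place votes: Saffron 11, Basilico 8, La Cantina 9, El Patio 0, Pho House 8.
Saffron has the most first-place votes.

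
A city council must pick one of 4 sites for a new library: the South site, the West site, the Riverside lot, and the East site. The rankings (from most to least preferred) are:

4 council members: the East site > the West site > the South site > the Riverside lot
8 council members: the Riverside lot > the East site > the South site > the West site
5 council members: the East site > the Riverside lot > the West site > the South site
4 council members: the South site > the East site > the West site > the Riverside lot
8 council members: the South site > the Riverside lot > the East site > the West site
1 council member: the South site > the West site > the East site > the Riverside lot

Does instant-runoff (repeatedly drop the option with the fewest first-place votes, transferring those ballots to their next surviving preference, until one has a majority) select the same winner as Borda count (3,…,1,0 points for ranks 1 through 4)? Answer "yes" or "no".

yes

Instant-runoff — R1 the South site 13, the West site 0, the Riverside lot 8, the East site 9 (the West site out); R2 the South site 13, the Riverside lot 8, the East site 9 (the Riverside lot out); R3 the South site 13, the East site 17 (the East site winner). Winner: the East site.
Borda — scores: the South site 51, the West site 19, the Riverside lot 50, the East site 60. Winner: the East site.
The two methods agree.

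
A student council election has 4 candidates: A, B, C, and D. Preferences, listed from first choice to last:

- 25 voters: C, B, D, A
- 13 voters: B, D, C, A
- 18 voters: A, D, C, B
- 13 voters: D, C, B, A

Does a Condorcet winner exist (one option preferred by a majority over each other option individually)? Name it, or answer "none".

none

Checking pairwise contests:
B beats A 51–18.
C beats B 56–13.
D beats C 44–25.
B beats D 38–31.
Every option loses at least one head-to-head, so there is no Condorcet winner.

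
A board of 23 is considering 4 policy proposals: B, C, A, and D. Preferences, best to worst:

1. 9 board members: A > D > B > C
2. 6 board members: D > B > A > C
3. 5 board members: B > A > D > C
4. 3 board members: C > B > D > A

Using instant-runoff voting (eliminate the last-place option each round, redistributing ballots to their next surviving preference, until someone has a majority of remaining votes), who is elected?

Round 1: B 5, C 3, A 9, D 6. Eliminate C.
Round 2: B 8, A 9, D 6. Eliminate D.
Round 3: B 14, A 9. B has a majority.

B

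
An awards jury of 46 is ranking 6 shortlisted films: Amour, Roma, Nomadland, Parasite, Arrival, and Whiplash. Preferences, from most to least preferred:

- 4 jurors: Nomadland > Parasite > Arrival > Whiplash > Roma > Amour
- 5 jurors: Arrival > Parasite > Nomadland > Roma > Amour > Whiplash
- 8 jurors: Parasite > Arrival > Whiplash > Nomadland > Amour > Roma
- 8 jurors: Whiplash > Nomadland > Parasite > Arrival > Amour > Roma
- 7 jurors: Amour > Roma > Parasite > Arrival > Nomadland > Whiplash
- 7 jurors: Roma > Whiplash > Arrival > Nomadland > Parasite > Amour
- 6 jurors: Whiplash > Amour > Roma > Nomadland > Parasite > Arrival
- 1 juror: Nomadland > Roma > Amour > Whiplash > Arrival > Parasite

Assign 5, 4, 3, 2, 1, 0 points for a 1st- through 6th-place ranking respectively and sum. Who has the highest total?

Amour: 4·0 + 5·1 + 8·1 + 8·1 + 7·5 + 7·0 + 6·4 + 1·3 = 83
Roma: 4·1 + 5·2 + 8·0 + 8·0 + 7·4 + 7·5 + 6·3 + 1·4 = 99
Nomadland: 4·5 + 5·3 + 8·2 + 8·4 + 7·1 + 7·2 + 6·2 + 1·5 = 121
Parasite: 4·4 + 5·4 + 8·5 + 8·3 + 7·3 + 7·1 + 6·1 + 1·0 = 134
Arrival: 4·3 + 5·5 + 8·4 + 8·2 + 7·2 + 7·3 + 6·0 + 1·1 = 121
Whiplash: 4·2 + 5·0 + 8·3 + 8·5 + 7·0 + 7·4 + 6·5 + 1·2 = 132
Parasite has the highest Borda score (134).

Parasite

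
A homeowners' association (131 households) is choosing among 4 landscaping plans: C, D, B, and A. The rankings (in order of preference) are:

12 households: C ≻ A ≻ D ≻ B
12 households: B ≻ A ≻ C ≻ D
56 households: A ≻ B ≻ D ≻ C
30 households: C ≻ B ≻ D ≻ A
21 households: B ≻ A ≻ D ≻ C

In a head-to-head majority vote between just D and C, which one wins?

Voters preferring D to C: 77; preferring C to D: 54.
D wins the head-to-head.

D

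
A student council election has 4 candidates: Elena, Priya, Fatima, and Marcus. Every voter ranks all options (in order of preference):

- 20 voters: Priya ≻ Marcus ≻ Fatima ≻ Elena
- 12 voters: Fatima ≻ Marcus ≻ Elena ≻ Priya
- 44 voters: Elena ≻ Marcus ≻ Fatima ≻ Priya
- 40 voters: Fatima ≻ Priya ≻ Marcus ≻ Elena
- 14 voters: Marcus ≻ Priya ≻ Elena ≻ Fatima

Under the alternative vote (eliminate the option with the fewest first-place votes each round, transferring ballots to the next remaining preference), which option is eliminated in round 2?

Priya

Round 1: Elena 44, Priya 20, Fatima 52, Marcus 14. Eliminate Marcus.
Round 2: Elena 44, Priya 34, Fatima 52. Eliminate Priya.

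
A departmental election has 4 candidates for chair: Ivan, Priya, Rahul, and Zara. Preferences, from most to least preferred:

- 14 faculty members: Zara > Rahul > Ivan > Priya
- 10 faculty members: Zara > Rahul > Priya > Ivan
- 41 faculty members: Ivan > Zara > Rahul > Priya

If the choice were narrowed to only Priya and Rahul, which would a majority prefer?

Rahul

Voters preferring Priya to Rahul: 0; preferring Rahul to Priya: 65.
Rahul wins the head-to-head.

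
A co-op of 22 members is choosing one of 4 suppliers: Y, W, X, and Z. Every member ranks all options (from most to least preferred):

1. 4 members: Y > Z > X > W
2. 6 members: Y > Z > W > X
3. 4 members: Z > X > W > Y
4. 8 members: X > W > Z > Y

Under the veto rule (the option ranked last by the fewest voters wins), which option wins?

Last-place votes: Y 12, W 4, X 6, Z 0.
Z is ranked last by the fewest voters, so Z wins.

Z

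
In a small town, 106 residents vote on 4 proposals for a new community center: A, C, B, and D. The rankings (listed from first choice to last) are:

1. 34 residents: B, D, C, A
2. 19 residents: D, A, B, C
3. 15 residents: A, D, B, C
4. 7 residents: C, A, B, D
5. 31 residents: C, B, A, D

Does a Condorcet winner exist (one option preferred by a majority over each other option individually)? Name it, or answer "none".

B

B vs A: 65–41 for B.
B vs C: 68–38 for B.
B vs D: 72–34 for B.
B beats every other option head-to-head.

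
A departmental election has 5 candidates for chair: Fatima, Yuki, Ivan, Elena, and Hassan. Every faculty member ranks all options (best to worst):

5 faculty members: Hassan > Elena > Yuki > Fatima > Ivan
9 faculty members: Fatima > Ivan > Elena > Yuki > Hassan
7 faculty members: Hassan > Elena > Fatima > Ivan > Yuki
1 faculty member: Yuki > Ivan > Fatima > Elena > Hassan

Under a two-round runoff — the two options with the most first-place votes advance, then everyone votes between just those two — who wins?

Hassan

Round 1 first-place votes: Fatima 9, Yuki 1, Ivan 0, Elena 0, Hassan 12.
Hassan and Fatima advance.
Runoff: Hassan is preferred to Fatima by 12 voters; Fatima by 10.
Hassan wins the runoff.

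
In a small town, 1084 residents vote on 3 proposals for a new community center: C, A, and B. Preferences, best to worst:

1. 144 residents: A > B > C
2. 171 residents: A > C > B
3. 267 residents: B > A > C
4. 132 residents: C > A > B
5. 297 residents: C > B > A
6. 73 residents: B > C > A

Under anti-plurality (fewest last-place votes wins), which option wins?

B

Last-place votes: C 411, A 370, B 303.
B is ranked last by the fewest voters, so B wins.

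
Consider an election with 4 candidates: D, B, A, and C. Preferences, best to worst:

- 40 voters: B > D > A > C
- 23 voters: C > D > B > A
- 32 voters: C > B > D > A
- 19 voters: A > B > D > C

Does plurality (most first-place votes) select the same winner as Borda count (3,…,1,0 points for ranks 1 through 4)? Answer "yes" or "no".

no

Plurality — first-place votes: D 0, B 40, A 19, C 55. Winner: C.
Borda — scores: D 177, B 245, A 97, C 165. Winner: B.
The two methods disagree.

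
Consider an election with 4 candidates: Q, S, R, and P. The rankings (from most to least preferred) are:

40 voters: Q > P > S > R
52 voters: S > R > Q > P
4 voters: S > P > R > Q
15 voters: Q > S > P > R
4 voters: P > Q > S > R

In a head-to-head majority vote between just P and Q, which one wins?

Voters preferring P to Q: 8; preferring Q to P: 107.
Q wins the head-to-head.

Q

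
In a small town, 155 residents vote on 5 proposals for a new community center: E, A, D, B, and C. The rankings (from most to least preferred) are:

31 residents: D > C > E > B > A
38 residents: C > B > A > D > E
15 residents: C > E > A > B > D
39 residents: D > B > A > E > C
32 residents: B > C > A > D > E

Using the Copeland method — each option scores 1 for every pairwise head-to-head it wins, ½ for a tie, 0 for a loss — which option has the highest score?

C

E: loses to A, D, B, and C → score 0.
A: beats E and D; loses to B and C → score 2.
D: beats E; loses to A, B, and C → score 1.
B: beats E, A, and D; loses to C → score 3.
C: beats E, A, D, and B → score 4.
C has the best pairwise record.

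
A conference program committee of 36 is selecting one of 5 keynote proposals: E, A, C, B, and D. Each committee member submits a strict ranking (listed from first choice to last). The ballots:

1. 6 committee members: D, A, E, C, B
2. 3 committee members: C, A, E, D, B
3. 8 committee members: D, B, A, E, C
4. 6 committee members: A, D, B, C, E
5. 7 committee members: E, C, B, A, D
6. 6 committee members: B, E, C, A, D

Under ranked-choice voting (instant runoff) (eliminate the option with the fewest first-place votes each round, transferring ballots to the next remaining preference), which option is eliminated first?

Round 1: E 7, A 6, C 3, B 6, D 14. Eliminate C.

C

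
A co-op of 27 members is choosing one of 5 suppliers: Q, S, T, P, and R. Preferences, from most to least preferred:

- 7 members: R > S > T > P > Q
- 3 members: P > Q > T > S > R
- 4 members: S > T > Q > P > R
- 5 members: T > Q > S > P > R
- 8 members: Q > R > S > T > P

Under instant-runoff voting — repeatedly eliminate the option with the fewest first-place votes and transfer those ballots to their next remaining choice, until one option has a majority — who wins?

T

Round 1: Q 8, S 4, T 5, P 3, R 7. Eliminate P.
Round 2: Q 11, S 4, T 5, R 7. Eliminate S.
Round 3: Q 11, T 9, R 7. Eliminate R.
Round 4: Q 11, T 16. T has a majority.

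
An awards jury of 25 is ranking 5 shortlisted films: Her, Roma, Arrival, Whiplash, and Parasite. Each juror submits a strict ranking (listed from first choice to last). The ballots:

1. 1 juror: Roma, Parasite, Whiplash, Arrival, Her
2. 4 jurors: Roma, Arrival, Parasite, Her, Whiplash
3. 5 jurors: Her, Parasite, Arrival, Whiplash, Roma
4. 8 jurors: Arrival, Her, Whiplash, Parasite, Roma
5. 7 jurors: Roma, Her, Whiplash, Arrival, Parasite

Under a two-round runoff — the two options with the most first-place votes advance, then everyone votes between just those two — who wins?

Arrival

Round 1 first-place votes: Her 5, Roma 12, Arrival 8, Whiplash 0, Parasite 0.
Roma and Arrival advance.
Runoff: Roma is preferred to Arrival by 12 voters; Arrival by 13.
Arrival wins the runoff.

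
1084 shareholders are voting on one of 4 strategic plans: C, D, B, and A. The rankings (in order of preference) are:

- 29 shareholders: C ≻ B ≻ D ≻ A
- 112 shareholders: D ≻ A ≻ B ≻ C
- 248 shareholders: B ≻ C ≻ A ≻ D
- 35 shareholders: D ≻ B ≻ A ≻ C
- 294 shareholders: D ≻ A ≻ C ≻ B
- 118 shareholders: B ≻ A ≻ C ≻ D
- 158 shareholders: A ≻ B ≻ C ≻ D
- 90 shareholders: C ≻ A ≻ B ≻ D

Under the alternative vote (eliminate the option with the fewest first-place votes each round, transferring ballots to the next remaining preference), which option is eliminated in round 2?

A

Round 1: C 119, D 441, B 366, A 158. Eliminate C.
Round 2: D 441, B 395, A 248. Eliminate A.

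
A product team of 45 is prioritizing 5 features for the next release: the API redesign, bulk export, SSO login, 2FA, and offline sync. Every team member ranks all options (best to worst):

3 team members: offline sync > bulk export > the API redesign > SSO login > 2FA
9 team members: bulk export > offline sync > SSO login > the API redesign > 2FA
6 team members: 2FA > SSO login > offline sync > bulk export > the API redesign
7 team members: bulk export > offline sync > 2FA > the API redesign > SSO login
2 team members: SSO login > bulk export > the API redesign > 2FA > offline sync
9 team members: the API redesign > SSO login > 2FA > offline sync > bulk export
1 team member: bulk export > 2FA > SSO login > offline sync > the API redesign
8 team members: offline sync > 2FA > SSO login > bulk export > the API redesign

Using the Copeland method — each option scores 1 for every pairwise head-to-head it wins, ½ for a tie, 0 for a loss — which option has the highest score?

the API redesign: beats 2FA; loses to bulk export, SSO login, and offline sync → score 1.
bulk export: beats the API redesign; loses to SSO login, 2FA, and offline sync → score 1.
SSO login: beats the API redesign, bulk export, and 2FA; loses to offline sync → score 3.
2FA: beats bulk export; loses to the API redesign, SSO login, and offline sync → score 1.
offline sync: beats the API redesign, bulk export, SSO login, and 2FA → score 4.
offline sync has the best pairwise record.

offline sync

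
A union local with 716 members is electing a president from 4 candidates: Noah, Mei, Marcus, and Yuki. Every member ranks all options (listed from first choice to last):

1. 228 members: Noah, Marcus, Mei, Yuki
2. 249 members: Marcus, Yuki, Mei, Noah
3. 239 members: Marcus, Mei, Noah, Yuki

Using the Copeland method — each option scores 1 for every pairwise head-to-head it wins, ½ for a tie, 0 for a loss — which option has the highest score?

Noah: beats Yuki; loses to Mei and Marcus → score 1.
Mei: beats Noah and Yuki; loses to Marcus → score 2.
Marcus: beats Noah, Mei, and Yuki → score 3.
Yuki: loses to Noah, Mei, and Marcus → score 0.
Marcus has the best pairwise record.

Marcus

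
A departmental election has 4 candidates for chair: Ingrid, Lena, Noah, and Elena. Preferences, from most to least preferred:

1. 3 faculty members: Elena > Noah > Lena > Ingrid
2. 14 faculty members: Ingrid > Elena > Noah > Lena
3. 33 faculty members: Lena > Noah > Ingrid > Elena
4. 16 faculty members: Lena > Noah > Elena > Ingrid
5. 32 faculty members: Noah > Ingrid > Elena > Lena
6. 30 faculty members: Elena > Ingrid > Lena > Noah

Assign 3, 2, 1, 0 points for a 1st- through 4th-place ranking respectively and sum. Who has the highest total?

Noah

Ingrid: 3·0 + 14·3 + 33·1 + 16·0 + 32·2 + 30·2 = 199
Lena: 3·1 + 14·0 + 33·3 + 16·3 + 32·0 + 30·1 = 180
Noah: 3·2 + 14·1 + 33·2 + 16·2 + 32·3 + 30·0 = 214
Elena: 3·3 + 14·2 + 33·0 + 16·1 + 32·1 + 30·3 = 175
Noah has the highest Borda score (214).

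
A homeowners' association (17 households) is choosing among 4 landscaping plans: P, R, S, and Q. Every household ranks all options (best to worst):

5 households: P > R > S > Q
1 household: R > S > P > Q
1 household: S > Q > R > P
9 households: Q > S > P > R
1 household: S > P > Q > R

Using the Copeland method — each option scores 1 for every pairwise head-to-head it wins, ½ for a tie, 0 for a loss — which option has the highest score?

P: beats R; loses to S and Q → score 1.
R: loses to P, S, and Q → score 0.
S: beats P and R; loses to Q → score 2.
Q: beats P, R, and S → score 3.
Q has the best pairwise record.

Q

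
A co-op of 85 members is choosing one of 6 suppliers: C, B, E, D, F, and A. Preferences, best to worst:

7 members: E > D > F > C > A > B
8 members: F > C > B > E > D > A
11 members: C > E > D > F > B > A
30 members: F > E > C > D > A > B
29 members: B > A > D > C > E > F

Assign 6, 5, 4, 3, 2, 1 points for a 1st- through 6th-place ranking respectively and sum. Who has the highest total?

C: 7·3 + 8·5 + 11·6 + 30·4 + 29·3 = 334
B: 7·1 + 8·4 + 11·2 + 30·1 + 29·6 = 265
E: 7·6 + 8·3 + 11·5 + 30·5 + 29·2 = 329
D: 7·5 + 8·2 + 11·4 + 30·3 + 29·4 = 301
F: 7·4 + 8·6 + 11·3 + 30·6 + 29·1 = 318
A: 7·2 + 8·1 + 11·1 + 30·2 + 29·5 = 238
C has the highest Borda score (334).

C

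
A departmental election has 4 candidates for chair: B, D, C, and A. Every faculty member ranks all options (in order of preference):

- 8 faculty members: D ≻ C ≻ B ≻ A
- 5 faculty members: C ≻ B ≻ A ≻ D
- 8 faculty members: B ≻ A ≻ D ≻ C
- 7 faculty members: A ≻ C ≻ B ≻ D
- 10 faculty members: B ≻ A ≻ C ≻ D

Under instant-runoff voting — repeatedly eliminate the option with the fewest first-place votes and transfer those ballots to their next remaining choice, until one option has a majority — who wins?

Round 1: B 18, D 8, C 5, A 7. Eliminate C.
Round 2: B 23, D 8, A 7. B has a majority.

B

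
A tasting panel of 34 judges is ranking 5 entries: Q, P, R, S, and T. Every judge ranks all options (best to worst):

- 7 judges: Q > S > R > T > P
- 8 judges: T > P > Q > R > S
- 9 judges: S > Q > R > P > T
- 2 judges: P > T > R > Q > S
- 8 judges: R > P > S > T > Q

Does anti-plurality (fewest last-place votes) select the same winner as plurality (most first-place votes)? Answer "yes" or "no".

Anti-plurality — last-place votes: Q 8, P 7, R 0, S 10, T 9. Winner: R.
Plurality — first-place votes: Q 7, P 2, R 8, S 9, T 8. Winner: S.
The two methods disagree.

no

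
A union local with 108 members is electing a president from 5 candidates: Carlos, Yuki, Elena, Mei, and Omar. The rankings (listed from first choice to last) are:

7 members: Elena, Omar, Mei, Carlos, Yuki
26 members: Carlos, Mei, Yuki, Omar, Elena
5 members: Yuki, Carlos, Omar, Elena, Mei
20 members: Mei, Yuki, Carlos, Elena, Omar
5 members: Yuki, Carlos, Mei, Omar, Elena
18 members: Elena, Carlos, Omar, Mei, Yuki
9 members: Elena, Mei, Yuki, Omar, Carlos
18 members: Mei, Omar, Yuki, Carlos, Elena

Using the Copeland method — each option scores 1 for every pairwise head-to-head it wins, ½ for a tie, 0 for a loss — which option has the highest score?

Mei

Carlos: beats Elena and Omar; ties Mei; loses to Yuki → score 2.5.
Yuki: beats Carlos, Elena, and Omar; loses to Mei → score 3.
Elena: ties Omar; loses to Carlos, Yuki, and Mei → score 0.5.
Mei: beats Yuki, Elena, and Omar; ties Carlos → score 3.5.
Omar: ties Elena; loses to Carlos, Yuki, and Mei → score 0.5.
Mei has the best pairwise record.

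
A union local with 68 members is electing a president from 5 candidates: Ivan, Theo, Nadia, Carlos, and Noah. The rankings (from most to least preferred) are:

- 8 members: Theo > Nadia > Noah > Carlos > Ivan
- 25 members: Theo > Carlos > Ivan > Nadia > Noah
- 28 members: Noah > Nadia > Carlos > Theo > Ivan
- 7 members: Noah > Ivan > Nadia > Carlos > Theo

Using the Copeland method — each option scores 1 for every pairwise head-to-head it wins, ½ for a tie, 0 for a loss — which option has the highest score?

Noah

Ivan: loses to Theo, Nadia, Carlos, and Noah → score 0.
Theo: beats Ivan; loses to Nadia, Carlos, and Noah → score 1.
Nadia: beats Ivan, Theo, and Carlos; loses to Noah → score 3.
Carlos: beats Ivan and Theo; loses to Nadia and Noah → score 2.
Noah: beats Ivan, Theo, Nadia, and Carlos → score 4.
Noah has the best pairwise record.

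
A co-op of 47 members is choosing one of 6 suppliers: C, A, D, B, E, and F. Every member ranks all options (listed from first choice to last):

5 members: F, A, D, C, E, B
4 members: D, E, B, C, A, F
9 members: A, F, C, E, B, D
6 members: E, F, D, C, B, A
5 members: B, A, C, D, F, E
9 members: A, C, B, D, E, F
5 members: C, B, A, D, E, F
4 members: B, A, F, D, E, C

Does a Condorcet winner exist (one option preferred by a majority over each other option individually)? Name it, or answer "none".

Checking pairwise contests:
A beats C 32–15.
B beats A 24–23.
C beats D 28–19.
C beats B 34–13.
C beats E 33–14.
A beats F 36–11.
Every option loses at least one head-to-head, so there is no Condorcet winner.

none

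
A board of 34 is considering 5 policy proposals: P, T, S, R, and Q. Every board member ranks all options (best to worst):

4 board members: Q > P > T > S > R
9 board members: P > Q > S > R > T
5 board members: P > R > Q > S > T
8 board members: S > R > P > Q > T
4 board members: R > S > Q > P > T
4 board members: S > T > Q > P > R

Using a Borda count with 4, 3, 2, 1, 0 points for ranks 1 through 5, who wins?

P: 4·3 + 9·4 + 5·4 + 8·2 + 4·1 + 4·1 = 92
T: 4·2 + 9·0 + 5·0 + 8·0 + 4·0 + 4·3 = 20
S: 4·1 + 9·2 + 5·1 + 8·4 + 4·3 + 4·4 = 87
R: 4·0 + 9·1 + 5·3 + 8·3 + 4·4 + 4·0 = 64
Q: 4·4 + 9·3 + 5·2 + 8·1 + 4·2 + 4·2 = 77
P has the highest Borda score (92).

P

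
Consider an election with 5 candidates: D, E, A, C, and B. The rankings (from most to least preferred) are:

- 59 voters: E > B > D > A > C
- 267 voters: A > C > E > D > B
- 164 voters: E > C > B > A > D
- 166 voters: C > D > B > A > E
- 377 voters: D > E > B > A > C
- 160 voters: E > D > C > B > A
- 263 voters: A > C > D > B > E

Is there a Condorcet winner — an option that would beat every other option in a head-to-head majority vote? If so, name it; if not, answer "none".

Checking pairwise contests:
C beats D 860–596.
D beats E 806–650.
D beats A 762–694.
E beats C 760–696.
D beats B 1233–223.
Every option loses at least one head-to-head, so there is no Condorcet winner.

none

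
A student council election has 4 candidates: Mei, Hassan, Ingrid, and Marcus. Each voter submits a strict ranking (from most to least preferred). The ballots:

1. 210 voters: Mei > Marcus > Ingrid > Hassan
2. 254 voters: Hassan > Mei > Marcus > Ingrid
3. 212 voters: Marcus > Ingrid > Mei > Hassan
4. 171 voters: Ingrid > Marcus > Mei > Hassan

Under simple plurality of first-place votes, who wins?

Hassan

First-place votes: Mei 210, Hassan 254, Ingrid 171, Marcus 212.
Hassan has the most first-place votes.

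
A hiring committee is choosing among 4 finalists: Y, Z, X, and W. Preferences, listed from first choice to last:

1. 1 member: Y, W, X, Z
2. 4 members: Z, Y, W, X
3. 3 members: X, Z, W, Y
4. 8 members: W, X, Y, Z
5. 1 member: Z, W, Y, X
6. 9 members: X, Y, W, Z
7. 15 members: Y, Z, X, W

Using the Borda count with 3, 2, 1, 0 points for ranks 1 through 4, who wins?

Y

Y: 1·3 + 4·2 + 3·0 + 8·1 + 1·1 + 9·2 + 15·3 = 83
Z: 1·0 + 4·3 + 3·2 + 8·0 + 1·3 + 9·0 + 15·2 = 51
X: 1·1 + 4·0 + 3·3 + 8·2 + 1·0 + 9·3 + 15·1 = 68
W: 1·2 + 4·1 + 3·1 + 8·3 + 1·2 + 9·1 + 15·0 = 44
Y has the highest Borda score (83).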